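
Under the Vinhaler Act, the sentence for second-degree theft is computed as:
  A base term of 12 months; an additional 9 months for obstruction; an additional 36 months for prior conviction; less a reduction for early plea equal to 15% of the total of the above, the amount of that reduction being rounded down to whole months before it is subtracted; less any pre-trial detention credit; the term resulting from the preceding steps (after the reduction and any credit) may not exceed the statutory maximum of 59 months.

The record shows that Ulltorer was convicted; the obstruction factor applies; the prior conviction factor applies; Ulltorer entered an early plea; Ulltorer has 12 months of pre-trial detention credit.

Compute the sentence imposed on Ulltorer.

37 months

Obstruction enhancement: +9 months
Prior conviction enhancement: +36 months
Adjusted term: 12 months + 9 months + 36 months = 57 months
Early plea reduction: 15% of 57 months = 8 months (rounded down)
After reduction: 57 − 8 = 49 months
Less pre-trial detention credit: 49 months − 12 months = 37 months
Cap at 59 months: 37 months is within the cap, no reduction.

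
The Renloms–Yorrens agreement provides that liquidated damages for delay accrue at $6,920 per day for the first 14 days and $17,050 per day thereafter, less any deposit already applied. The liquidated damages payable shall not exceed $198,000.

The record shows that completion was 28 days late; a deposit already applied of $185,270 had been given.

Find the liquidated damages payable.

$150,310

First 14 days: 14 × $6,920 = $96,880
Remaining days: (28 − 14) × $17,050 = $238,700
Accrued per-day damages: $96,880 + $238,700 = $335,580
Less deposit already applied: $335,580 − $185,270 = $150,310
Cap at $198,000: $150,310 is within the cap, no reduction.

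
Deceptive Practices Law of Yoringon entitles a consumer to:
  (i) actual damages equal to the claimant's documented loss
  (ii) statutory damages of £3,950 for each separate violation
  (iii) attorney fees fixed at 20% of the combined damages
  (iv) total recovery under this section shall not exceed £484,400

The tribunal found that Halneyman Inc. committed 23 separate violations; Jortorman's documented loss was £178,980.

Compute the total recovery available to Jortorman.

£323,796

Statutory damages: 23 × £3,950 = £90,850
Combined damages: £178,980 + £90,850 = £269,830
Attorney fees: 20% of £269,830 = £53,966
Total before cap: £269,830 + £53,966 = £323,796
Cap at £484,400: £323,796 is within the cap, no reduction.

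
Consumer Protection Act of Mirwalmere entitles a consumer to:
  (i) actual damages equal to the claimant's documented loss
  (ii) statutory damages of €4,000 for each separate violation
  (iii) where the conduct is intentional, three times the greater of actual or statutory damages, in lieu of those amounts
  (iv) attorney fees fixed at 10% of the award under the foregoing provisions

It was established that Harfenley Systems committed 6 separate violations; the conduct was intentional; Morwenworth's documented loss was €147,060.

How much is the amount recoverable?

Statutory damages: 6 × €4,000 = €24,000
Greater of actual damages (€147,060) or statutory damages (€24,000): €147,060
Trebled: 3 × €147,060 = €441,180
Attorney fees: 10% of €441,180 = €44,118
Total recovery: €441,180 + €44,118 = €485,298

Total recovery: €485,298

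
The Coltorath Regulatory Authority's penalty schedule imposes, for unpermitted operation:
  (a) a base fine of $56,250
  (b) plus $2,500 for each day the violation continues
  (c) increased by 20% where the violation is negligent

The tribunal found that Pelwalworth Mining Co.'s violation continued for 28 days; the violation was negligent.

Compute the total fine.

$151,500

Per-day component: 28 × $2,500 = $70,000
Base plus per-day: $56,250 + $70,000 = $126,250
Enhancement: 20% of $126,250 = $25,250
Enhanced fine: $126,250 + $25,250 = $151,500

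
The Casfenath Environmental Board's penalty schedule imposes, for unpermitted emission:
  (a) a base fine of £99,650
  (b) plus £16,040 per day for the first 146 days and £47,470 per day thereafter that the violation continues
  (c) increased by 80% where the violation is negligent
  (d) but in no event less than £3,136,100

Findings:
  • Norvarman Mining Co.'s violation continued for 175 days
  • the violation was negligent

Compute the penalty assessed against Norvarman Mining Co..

Civil penalty: £6,872,616

First 146 days: 146 × £16,040 = £2,341,840
Remaining days: (175 − 146) × £47,470 = £1,376,630
Per-day component: £2,341,840 + £1,376,630 = £3,718,470
Base plus per-day: £99,650 + £3,718,470 = £3,818,120
Enhancement: 80% of £3,818,120 = £3,054,496
Enhanced fine: £3,818,120 + £3,054,496 = £6,872,616
Minimum £3,136,100: £6,872,616 meets the minimum, no increase.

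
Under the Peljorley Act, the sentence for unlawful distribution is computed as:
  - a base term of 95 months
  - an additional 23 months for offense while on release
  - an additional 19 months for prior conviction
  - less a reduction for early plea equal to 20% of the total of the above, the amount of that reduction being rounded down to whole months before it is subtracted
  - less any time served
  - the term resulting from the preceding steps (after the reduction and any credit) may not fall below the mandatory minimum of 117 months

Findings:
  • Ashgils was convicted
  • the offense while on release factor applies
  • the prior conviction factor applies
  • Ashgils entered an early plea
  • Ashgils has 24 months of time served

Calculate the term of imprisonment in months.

117 months

Offense while on release enhancement: +23 months
Prior conviction enhancement: +19 months
Adjusted term: 95 months + 23 months + 19 months = 137 months
Early plea reduction: 20% of 137 months = 27 months (rounded down)
After reduction: 137 − 27 = 110 months
Less time served: 110 months − 24 months = 86 months
Minimum 117 months: 86 months is below the minimum → 117 months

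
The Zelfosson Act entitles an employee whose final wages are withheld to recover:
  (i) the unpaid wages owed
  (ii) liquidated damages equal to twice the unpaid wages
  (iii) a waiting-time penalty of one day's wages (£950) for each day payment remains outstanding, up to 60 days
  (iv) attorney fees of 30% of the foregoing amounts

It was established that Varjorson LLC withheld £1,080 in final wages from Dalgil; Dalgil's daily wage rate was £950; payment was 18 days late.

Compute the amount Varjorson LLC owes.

Doubled: 2 × £1,080 = £2,160
Penalty days: min(18, 60) = 18
Waiting-time penalty: 18 × £950 = £17,100
Subtotal: £1,080 + £2,160 + £17,100 = £20,340
Attorney fees: 30% of £20,340 = £6,102
Total award: £20,340 + £6,102 = £26,442

£26,442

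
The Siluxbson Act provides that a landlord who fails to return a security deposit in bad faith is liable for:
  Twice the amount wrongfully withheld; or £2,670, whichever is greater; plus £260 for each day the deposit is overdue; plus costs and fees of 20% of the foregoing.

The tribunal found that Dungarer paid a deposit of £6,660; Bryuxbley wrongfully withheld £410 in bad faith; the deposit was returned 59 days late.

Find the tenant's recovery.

Doubled: 2 × £410 = £820
Minimum £2,670: £820 is below the minimum → £2,670
Late-return penalty: 59 × £260 = £15,340
Damages plus late penalty: £2,670 + £15,340 = £18,010
Costs and fees: 20% of £18,010 = £3,602
Total recovery: £18,010 + £3,602 = £21,612

Recovery: £21,612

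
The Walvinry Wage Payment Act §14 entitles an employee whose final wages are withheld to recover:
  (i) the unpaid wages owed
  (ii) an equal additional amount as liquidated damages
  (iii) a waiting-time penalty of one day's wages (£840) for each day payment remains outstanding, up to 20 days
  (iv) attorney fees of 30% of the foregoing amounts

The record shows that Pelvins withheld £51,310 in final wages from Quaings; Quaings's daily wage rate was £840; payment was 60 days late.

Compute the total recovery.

£155,246

Liquidated damages (equal amount): £51,310
Penalty days: min(60, 20) = 20
Waiting-time penalty: 20 × £840 = £16,800
Subtotal: £51,310 + £51,310 + £16,800 = £119,420
Attorney fees: 30% of £119,420 = £35,826
Total award: £119,420 + £35,826 = £155,246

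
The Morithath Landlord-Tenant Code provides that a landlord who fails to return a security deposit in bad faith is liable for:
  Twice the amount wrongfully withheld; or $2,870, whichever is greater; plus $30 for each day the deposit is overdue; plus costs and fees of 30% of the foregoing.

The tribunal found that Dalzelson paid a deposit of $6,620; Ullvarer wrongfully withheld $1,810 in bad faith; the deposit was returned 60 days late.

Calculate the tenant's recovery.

$7,046

Doubled: 2 × $1,810 = $3,620
Minimum $2,870: $3,620 meets the minimum, no increase.
Late-return penalty: 60 × $30 = $1,800
Damages plus late penalty: $3,620 + $1,800 = $5,420
Costs and fees: 30% of $5,420 = $1,626
Total recovery: $5,420 + $1,626 = $7,046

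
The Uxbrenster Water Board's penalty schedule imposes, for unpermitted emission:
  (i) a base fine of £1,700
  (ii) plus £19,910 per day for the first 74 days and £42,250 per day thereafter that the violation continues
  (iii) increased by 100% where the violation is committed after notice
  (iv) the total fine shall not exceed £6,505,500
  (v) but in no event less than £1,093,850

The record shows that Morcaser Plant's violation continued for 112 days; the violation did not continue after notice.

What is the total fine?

£3,080,540

First 74 days: 74 × £19,910 = £1,473,340
Remaining days: (112 − 74) × £42,250 = £1,605,500
Per-day component: £1,473,340 + £1,605,500 = £3,078,840
Base plus per-day: £1,700 + £3,078,840 = £3,080,540
The violation did not continue after notice: no 100% increase.
Cap at £6,505,500: £3,080,540 is within the cap, no reduction.
Minimum £1,093,850: £3,080,540 meets the minimum, no increase.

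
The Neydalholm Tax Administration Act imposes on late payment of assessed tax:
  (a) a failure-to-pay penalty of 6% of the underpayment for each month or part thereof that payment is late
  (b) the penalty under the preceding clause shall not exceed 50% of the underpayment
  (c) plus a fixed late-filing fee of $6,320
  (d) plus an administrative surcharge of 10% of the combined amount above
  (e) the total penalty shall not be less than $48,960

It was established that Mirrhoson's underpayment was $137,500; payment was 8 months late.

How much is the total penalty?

Accrued rate: 6% × 8 = 48%, capped at 50% → 48%
Failure-to-pay penalty: 48% of $137,500 = $66,000
Penalty before surcharge: $66,000 + $6,320 = $72,320
Administrative surcharge: 10% of $72,320 = $7,232
Total penalty: $72,320 + $7,232 = $79,552
Minimum $48,960: $79,552 meets the minimum, no increase.

$79,552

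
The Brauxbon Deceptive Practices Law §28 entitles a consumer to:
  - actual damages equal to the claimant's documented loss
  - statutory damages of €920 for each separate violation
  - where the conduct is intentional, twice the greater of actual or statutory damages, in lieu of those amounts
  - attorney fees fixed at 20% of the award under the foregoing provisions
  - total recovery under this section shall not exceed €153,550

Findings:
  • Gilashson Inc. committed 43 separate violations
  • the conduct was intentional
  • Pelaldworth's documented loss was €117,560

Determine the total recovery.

Statutory damages: 43 × €920 = €39,560
Greater of actual damages (€117,560) or statutory damages (€39,560): €117,560
Doubled: 2 × €117,560 = €235,120
Attorney fees: 20% of €235,120 = €47,024
Total before cap: €235,120 + €47,024 = €282,144
Cap at €153,550: €282,144 exceeds the cap → €153,550

€153,550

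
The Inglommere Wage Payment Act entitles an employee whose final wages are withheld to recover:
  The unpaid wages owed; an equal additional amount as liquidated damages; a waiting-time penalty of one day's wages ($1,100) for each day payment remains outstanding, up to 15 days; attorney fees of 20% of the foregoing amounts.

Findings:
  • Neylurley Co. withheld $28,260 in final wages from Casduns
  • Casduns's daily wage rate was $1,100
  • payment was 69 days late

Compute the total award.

Liquidated damages (equal amount): $28,260
Penalty days: min(69, 15) = 15
Waiting-time penalty: 15 × $1,100 = $16,500
Subtotal: $28,260 + $28,260 + $16,500 = $73,020
Attorney fees: 20% of $73,020 = $14,604
Total award: $73,020 + $14,604 = $87,624

$87,624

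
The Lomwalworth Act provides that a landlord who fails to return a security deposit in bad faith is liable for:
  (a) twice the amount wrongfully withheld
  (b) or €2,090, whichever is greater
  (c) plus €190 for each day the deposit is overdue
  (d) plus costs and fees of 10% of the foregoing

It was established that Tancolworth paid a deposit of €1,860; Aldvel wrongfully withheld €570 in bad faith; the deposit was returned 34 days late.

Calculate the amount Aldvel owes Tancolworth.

€9,405

Doubled: 2 × €570 = €1,140
Minimum €2,090: €1,140 is below the minimum → €2,090
Late-return penalty: 34 × €190 = €6,460
Damages plus late penalty: €2,090 + €6,460 = €8,550
Costs and fees: 10% of €8,550 = €855
Total recovery: €8,550 + €855 = €9,405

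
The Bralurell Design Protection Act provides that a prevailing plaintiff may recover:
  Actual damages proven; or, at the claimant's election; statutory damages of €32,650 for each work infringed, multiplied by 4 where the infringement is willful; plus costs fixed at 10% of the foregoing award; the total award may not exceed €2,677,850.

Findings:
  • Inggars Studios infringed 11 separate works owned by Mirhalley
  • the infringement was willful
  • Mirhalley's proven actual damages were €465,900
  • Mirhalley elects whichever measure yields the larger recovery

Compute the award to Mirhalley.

€1,580,260

Statutory damages: 11 × €32,650 = €359,150
Multiplied by 4: 4 × €359,150 = €1,436,600
Greater of actual damages (€465,900) or enhanced statutory damages (€1,436,600): €1,436,600
Costs: 10% of €1,436,600 = €143,660
Award plus costs: €1,436,600 + €143,660 = €1,580,260
Cap at €2,677,850: €1,580,260 is within the cap, no reduction.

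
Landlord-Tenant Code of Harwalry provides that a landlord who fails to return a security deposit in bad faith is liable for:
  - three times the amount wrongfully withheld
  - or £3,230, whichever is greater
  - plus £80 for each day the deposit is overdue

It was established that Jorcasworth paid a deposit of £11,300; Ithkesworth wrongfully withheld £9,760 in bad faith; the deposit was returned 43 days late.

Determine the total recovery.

Trebled: 3 × £9,760 = £29,280
Minimum £3,230: £29,280 meets the minimum, no increase.
Late-return penalty: 43 × £80 = £3,440
Damages plus late penalty: £29,280 + £3,440 = £32,720

£32,720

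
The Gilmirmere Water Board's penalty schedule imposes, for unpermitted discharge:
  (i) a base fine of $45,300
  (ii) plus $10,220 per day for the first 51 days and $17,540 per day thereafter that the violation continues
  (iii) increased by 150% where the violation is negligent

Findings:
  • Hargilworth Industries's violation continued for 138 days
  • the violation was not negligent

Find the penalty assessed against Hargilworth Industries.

Civil penalty: $2,092,500

First 51 days: 51 × $10,220 = $521,220
Remaining days: (138 − 51) × $17,540 = $1,525,980
Per-day component: $521,220 + $1,525,980 = $2,047,200
Base plus per-day: $45,300 + $2,047,200 = $2,092,500
The violation was not negligent: no 150% increase.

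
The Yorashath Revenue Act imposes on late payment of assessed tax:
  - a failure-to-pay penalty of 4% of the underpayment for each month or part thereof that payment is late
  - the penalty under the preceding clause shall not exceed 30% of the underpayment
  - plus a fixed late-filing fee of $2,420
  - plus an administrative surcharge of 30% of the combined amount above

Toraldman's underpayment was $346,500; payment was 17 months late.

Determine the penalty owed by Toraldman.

$138,281

Accrued rate: 4% × 17 = 68%, capped at 30% → 30%
Failure-to-pay penalty: 30% of $346,500 = $103,950
Penalty before surcharge: $103,950 + $2,420 = $106,370
Administrative surcharge: 30% of $106,370 = $31,911
Total penalty: $106,370 + $31,911 = $138,281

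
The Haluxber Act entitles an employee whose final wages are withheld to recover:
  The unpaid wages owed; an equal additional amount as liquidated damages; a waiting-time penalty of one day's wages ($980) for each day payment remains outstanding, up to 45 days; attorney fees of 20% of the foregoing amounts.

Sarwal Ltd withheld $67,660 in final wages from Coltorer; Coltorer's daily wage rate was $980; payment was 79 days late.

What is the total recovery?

$215,304

Liquidated damages (equal amount): $67,660
Penalty days: min(79, 45) = 45
Waiting-time penalty: 45 × $980 = $44,100
Subtotal: $67,660 + $67,660 + $44,100 = $179,420
Attorney fees: 20% of $179,420 = $35,884
Total award: $179,420 + $35,884 = $215,304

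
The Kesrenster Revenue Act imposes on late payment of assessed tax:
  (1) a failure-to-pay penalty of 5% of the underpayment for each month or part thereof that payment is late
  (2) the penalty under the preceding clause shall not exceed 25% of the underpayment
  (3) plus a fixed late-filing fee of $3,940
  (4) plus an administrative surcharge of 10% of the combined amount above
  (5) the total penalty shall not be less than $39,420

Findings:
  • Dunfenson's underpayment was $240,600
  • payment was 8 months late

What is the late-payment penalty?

$70,499

Accrued rate: 5% × 8 = 40%, capped at 25% → 25%
Failure-to-pay penalty: 25% of $240,600 = $60,150
Penalty before surcharge: $60,150 + $3,940 = $64,090
Administrative surcharge: 10% of $64,090 = $6,409
Total penalty: $64,090 + $6,409 = $70,499
Minimum $39,420: $70,499 meets the minimum, no increase.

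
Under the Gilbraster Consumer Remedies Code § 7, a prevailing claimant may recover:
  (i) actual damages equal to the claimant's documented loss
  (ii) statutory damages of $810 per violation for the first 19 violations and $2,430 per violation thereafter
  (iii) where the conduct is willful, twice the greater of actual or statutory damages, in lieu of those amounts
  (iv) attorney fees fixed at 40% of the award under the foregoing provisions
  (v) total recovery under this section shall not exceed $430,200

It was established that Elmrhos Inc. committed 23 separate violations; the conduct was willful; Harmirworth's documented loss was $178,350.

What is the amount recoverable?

$430,200

First 19 violations: 19 × $810 = $15,390
Remaining violations: (23 − 19) × $2,430 = $9,720
Statutory damages: $15,390 + $9,720 = $25,110
Greater of actual damages ($178,350) or statutory damages ($25,110): $178,350
Doubled: 2 × $178,350 = $356,700
Attorney fees: 40% of $356,700 = $142,680
Total before cap: $356,700 + $142,680 = $499,380
Cap at $430,200: $499,380 exceeds the cap → $430,200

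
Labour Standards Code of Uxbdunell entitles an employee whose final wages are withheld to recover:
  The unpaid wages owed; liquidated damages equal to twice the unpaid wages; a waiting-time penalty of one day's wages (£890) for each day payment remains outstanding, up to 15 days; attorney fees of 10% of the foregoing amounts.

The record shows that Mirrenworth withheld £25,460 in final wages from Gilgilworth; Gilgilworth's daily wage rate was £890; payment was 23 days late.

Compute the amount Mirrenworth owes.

£98,703

Doubled: 2 × £25,460 = £50,920
Penalty days: min(23, 15) = 15
Waiting-time penalty: 15 × £890 = £13,350
Subtotal: £25,460 + £50,920 + £13,350 = £89,730
Attorney fees: 10% of £89,730 = £8,973
Total award: £89,730 + £8,973 = £98,703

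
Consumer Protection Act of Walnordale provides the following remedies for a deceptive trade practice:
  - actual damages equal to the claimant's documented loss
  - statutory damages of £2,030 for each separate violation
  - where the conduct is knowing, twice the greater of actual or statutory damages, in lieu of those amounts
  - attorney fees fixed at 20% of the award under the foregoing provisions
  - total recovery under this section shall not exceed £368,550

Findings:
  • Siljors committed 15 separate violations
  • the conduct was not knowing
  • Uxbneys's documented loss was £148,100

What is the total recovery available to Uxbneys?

£214,260

Statutory damages: 15 × £2,030 = £30,450
Conduct not knowing: the in-lieu enhancement does not apply.
Actual plus statutory damages: £148,100 + £30,450 = £178,550
Attorney fees: 20% of £178,550 = £35,710
Total before cap: £178,550 + £35,710 = £214,260
Cap at £368,550: £214,260 is within the cap, no reduction.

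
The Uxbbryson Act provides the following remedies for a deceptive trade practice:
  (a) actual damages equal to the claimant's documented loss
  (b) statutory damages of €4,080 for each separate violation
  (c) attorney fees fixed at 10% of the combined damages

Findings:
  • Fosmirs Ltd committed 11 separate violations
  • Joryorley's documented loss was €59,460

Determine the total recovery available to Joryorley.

Statutory damages: 11 × €4,080 = €44,880
Combined damages: €59,460 + €44,880 = €104,340
Attorney fees: 10% of €104,340 = €10,434
Total recovery: €104,340 + €10,434 = €114,774

€114,774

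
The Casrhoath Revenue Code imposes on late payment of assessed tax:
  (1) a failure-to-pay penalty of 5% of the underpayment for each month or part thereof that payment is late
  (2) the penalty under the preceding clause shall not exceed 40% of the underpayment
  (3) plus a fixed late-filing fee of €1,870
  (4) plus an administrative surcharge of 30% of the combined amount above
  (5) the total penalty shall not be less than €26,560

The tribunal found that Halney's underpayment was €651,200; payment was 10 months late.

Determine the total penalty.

Accrued rate: 5% × 10 = 50%, capped at 40% → 40%
Failure-to-pay penalty: 40% of €651,200 = €260,480
Penalty before surcharge: €260,480 + €1,870 = €262,350
Administrative surcharge: 30% of €262,350 = €78,705
Total penalty: €262,350 + €78,705 = €341,055
Minimum €26,560: €341,055 meets the minimum, no increase.

€341,055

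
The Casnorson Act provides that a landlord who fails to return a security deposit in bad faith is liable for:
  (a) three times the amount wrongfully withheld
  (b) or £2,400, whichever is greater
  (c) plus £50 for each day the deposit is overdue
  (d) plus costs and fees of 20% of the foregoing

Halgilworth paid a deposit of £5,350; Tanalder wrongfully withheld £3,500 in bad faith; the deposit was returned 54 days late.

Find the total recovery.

Recovery: £15,840

Trebled: 3 × £3,500 = £10,500
Minimum £2,400: £10,500 meets the minimum, no increase.
Late-return penalty: 54 × £50 = £2,700
Damages plus late penalty: £10,500 + £2,700 = £13,200
Costs and fees: 20% of £13,200 = £2,640
Total recovery: £13,200 + £2,640 = £15,840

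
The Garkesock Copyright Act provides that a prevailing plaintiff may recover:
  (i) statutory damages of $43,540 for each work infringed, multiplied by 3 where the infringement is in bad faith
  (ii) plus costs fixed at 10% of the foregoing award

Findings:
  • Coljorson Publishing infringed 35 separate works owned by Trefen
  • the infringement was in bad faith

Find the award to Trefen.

$5,028,870

Statutory damages: 35 × $43,540 = $1,523,900
Trebled: 3 × $1,523,900 = $4,571,700
Costs: 10% of $4,571,700 = $457,170
Award plus costs: $4,571,700 + $457,170 = $5,028,870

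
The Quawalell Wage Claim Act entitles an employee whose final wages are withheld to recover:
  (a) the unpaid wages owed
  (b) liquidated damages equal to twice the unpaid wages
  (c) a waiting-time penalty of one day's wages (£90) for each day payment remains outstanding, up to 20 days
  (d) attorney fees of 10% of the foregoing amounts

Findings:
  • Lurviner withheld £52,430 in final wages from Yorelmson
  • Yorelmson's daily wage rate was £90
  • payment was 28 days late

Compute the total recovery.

Doubled: 2 × £52,430 = £104,860
Penalty days: min(28, 20) = 20
Waiting-time penalty: 20 × £90 = £1,800
Subtotal: £52,430 + £104,860 + £1,800 = £159,090
Attorney fees: 10% of £159,090 = £15,909
Total award: £159,090 + £15,909 = £174,999

£174,999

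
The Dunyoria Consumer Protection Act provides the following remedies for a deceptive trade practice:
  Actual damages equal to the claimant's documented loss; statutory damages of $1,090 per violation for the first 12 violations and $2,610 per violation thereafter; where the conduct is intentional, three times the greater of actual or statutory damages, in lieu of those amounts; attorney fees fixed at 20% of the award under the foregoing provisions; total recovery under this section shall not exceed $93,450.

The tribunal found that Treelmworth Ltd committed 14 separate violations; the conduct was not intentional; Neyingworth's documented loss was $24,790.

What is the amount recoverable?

First 12 violations: 12 × $1,090 = $13,080
Remaining violations: (14 − 12) × $2,610 = $5,220
Statutory damages: $13,080 + $5,220 = $18,300
Conduct not intentional: the in-lieu enhancement does not apply.
Actual plus statutory damages: $24,790 + $18,300 = $43,090
Attorney fees: 20% of $43,090 = $8,618
Total before cap: $43,090 + $8,618 = $51,708
Cap at $93,450: $51,708 is within the cap, no reduction.

Total recovery: $51,708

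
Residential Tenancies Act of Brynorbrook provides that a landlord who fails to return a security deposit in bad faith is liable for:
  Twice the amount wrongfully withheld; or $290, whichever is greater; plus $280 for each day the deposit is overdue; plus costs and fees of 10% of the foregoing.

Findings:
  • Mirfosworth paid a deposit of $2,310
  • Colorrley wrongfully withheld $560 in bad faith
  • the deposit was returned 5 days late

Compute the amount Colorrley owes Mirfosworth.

$2,772

Doubled: 2 × $560 = $1,120
Minimum $290: $1,120 meets the minimum, no increase.
Late-return penalty: 5 × $280 = $1,400
Damages plus late penalty: $1,120 + $1,400 = $2,520
Costs and fees: 10% of $2,520 = $252
Total recovery: $2,520 + $252 = $2,772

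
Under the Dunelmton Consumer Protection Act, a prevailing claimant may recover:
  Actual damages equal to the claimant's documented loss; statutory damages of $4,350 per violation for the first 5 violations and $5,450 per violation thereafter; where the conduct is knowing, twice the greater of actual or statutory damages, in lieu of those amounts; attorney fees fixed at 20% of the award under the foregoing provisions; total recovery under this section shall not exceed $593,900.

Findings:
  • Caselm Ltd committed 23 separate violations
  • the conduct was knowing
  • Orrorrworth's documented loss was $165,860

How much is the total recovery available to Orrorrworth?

$398,064

First 5 violations: 5 × $4,350 = $21,750
Remaining violations: (23 − 5) × $5,450 = $98,100
Statutory damages: $21,750 + $98,100 = $119,850
Greater of actual damages ($165,860) or statutory damages ($119,850): $165,860
Doubled: 2 × $165,860 = $331,720
Attorney fees: 20% of $331,720 = $66,344
Total before cap: $331,720 + $66,344 = $398,064
Cap at $593,900: $398,064 is within the cap, no reduction.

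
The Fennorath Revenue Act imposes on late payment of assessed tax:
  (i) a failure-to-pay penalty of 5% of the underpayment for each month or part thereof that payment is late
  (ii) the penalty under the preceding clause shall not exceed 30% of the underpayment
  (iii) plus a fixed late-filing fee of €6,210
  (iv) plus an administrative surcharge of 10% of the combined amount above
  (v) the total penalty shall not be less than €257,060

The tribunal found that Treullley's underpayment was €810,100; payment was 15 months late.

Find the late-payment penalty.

€274,164

Accrued rate: 5% × 15 = 75%, capped at 30% → 30%
Failure-to-pay penalty: 30% of €810,100 = €243,030
Penalty before surcharge: €243,030 + €6,210 = €249,240
Administrative surcharge: 10% of €249,240 = €24,924
Total penalty: €249,240 + €24,924 = €274,164
Minimum €257,060: €274,164 meets the minimum, no increase.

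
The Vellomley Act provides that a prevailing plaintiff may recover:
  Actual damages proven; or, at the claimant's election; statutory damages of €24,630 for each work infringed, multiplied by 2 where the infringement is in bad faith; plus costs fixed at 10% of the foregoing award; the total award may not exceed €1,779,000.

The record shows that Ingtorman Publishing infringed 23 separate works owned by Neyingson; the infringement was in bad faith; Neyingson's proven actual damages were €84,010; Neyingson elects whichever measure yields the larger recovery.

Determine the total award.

€1,246,278

Statutory damages: 23 × €24,630 = €566,490
Doubled: 2 × €566,490 = €1,132,980
Greater of actual damages (€84,010) or enhanced statutory damages (€1,132,980): €1,132,980
Costs: 10% of €1,132,980 = €113,298
Award plus costs: €1,132,980 + €113,298 = €1,246,278
Cap at €1,779,000: €1,246,278 is within the cap, no reduction.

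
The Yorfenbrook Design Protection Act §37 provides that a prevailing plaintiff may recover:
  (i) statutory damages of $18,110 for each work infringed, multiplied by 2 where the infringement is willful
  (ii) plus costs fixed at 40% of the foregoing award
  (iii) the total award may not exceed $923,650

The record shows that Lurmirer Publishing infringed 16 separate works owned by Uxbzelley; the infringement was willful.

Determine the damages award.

$811,328

Statutory damages: 16 × $18,110 = $289,760
Doubled: 2 × $289,760 = $579,520
Costs: 40% of $579,520 = $231,808
Award plus costs: $579,520 + $231,808 = $811,328
Cap at $923,650: $811,328 is within the cap, no reduction.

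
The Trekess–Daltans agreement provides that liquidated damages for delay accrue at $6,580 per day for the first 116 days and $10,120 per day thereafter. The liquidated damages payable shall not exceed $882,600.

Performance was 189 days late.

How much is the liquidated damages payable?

First 116 days: 116 × $6,580 = $763,280
Remaining days: (189 − 116) × $10,120 = $738,760
Accrued per-day damages: $763,280 + $738,760 = $1,502,040
Cap at $882,600: $1,502,040 exceeds the cap → $882,600

$882,600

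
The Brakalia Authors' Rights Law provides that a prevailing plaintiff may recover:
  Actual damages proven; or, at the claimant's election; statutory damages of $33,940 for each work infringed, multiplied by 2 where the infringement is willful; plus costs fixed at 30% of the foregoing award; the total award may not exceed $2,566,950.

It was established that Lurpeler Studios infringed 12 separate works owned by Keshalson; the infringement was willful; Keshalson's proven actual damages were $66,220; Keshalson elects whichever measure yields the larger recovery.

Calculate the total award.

Statutory damages: 12 × $33,940 = $407,280
Doubled: 2 × $407,280 = $814,560
Greater of actual damages ($66,220) or enhanced statutory damages ($814,560): $814,560
Costs: 30% of $814,560 = $244,368
Award plus costs: $814,560 + $244,368 = $1,058,928
Cap at $2,566,950: $1,058,928 is within the cap, no reduction.

$1,058,928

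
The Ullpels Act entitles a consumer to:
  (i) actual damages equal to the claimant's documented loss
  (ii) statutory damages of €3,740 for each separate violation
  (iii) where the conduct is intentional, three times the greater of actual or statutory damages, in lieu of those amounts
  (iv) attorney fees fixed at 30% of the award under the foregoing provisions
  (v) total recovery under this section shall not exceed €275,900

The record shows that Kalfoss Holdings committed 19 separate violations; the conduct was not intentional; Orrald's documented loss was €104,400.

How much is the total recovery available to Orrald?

Total recovery: €228,098

Statutory damages: 19 × €3,740 = €71,060
Conduct not intentional: the in-lieu enhancement does not apply.
Actual plus statutory damages: €104,400 + €71,060 = €175,460
Attorney fees: 30% of €175,460 = €52,638
Total before cap: €175,460 + €52,638 = €228,098
Cap at €275,900: €228,098 is within the cap, no reduction.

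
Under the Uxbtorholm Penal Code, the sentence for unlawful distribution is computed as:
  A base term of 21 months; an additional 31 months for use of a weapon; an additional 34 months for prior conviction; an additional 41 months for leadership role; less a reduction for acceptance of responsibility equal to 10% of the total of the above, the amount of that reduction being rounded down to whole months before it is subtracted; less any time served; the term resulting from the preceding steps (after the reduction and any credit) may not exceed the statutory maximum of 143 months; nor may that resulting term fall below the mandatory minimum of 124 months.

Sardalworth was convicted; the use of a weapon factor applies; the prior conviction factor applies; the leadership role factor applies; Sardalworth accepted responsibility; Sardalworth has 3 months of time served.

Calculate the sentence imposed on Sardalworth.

124 months

Use of a weapon enhancement: +31 months
Prior conviction enhancement: +34 months
Leadership role enhancement: +41 months
Adjusted term: 21 months + 31 months + 34 months + 41 months = 127 months
Acceptance of responsibility reduction: 10% of 127 months = 12 months (rounded down)
After reduction: 127 − 12 = 115 months
Less time served: 115 months − 3 months = 112 months
Cap at 143 months: 112 months is within the cap, no reduction.
Minimum 124 months: 112 months is below the minimum → 124 months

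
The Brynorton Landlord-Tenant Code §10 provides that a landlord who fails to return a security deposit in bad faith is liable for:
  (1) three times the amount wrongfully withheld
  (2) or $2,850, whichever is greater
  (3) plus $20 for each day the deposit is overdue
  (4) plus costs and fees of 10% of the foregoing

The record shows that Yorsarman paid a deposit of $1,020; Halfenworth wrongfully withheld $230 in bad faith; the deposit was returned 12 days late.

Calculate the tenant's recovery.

Trebled: 3 × $230 = $690
Minimum $2,850: $690 is below the minimum → $2,850
Late-return penalty: 12 × $20 = $240
Damages plus late penalty: $2,850 + $240 = $3,090
Costs and fees: 10% of $3,090 = $309
Total recovery: $3,090 + $309 = $3,399

$3,399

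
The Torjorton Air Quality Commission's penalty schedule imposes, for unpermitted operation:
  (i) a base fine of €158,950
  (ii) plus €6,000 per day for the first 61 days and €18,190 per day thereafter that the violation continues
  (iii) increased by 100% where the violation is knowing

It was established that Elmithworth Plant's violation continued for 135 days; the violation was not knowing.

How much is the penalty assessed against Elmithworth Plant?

€1,871,010

First 61 days: 61 × €6,000 = €366,000
Remaining days: (135 − 61) × €18,190 = €1,346,060
Per-day component: €366,000 + €1,346,060 = €1,712,060
Base plus per-day: €158,950 + €1,712,060 = €1,871,010
The violation was not knowing: no 100% increase.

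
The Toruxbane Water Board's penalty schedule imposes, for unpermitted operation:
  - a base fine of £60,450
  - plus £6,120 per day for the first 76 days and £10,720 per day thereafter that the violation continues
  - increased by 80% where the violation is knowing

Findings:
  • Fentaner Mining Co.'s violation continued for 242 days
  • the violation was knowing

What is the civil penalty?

First 76 days: 76 × £6,120 = £465,120
Remaining days: (242 − 76) × £10,720 = £1,779,520
Per-day component: £465,120 + £1,779,520 = £2,244,640
Base plus per-day: £60,450 + £2,244,640 = £2,305,090
Enhancement: 80% of £2,305,090 = £1,844,072
Enhanced fine: £2,305,090 + £1,844,072 = £4,149,162

£4,149,162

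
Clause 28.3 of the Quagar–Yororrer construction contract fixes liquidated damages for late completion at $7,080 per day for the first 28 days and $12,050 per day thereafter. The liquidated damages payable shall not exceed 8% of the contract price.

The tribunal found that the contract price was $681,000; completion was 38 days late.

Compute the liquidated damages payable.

$54,480

First 28 days: 28 × $7,080 = $198,240
Remaining days: (38 − 28) × $12,050 = $120,500
Accrued per-day damages: $198,240 + $120,500 = $318,740
Cap: 8% of $681,000 = $54,480
Cap at $54,480: $318,740 exceeds the cap → $54,480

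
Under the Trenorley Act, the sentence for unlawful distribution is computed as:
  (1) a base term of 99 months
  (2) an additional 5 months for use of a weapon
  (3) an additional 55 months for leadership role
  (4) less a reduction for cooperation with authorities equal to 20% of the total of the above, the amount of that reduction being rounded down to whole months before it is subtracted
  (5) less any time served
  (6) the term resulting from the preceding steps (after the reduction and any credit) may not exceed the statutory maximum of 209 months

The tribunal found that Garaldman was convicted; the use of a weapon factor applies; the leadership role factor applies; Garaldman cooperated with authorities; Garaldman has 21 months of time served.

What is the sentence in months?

Use of a weapon enhancement: +5 months
Leadership role enhancement: +55 months
Adjusted term: 99 months + 5 months + 55 months = 159 months
Cooperation with authorities reduction: 20% of 159 months = 31 months (rounded down)
After reduction: 159 − 31 = 128 months
Less time served: 128 months − 21 months = 107 months
Cap at 209 months: 107 months is within the cap, no reduction.

107 months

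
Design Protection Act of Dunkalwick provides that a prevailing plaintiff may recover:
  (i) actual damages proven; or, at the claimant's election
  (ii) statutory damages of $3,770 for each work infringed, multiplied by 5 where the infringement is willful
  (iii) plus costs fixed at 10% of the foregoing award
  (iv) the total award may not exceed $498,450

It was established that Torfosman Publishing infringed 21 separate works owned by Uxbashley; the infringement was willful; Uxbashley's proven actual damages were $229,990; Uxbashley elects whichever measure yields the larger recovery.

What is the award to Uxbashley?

$435,435

Statutory damages: 21 × $3,770 = $79,170
Multiplied by 5: 5 × $79,170 = $395,850
Greater of actual damages ($229,990) or enhanced statutory damages ($395,850): $395,850
Costs: 10% of $395,850 = $39,585
Award plus costs: $395,850 + $39,585 = $435,435
Cap at $498,450: $435,435 is within the cap, no reduction.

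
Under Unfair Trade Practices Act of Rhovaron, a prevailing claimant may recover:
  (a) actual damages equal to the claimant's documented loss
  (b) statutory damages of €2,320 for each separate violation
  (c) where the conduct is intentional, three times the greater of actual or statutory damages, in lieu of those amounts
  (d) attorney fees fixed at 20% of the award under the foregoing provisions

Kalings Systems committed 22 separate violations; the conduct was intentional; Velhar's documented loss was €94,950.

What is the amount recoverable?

Statutory damages: 22 × €2,320 = €51,040
Greater of actual damages (€94,950) or statutory damages (€51,040): €94,950
Trebled: 3 × €94,950 = €284,850
Attorney fees: 20% of €284,850 = €56,970
Total recovery: €284,850 + €56,970 = €341,820

€341,820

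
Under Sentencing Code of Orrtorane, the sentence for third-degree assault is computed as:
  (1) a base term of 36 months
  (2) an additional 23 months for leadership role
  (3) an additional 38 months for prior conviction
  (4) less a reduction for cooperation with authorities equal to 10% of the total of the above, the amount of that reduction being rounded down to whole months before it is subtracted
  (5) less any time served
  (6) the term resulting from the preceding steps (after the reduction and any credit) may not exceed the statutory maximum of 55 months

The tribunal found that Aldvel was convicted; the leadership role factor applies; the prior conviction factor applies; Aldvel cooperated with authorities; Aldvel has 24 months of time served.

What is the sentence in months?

55 months

Leadership role enhancement: +23 months
Prior conviction enhancement: +38 months
Adjusted term: 36 months + 23 months + 38 months = 97 months
Cooperation with authorities reduction: 10% of 97 months = 9 months (rounded down)
After reduction: 97 − 9 = 88 months
Less time served: 88 months − 24 months = 64 months
Cap at 55 months: 64 months exceeds the cap → 55 months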